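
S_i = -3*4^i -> [-3, -12, -48, -192, -768]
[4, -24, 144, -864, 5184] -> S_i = 4*-6^i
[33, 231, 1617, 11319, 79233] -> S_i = 33*7^i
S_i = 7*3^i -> [7, 21, 63, 189, 567]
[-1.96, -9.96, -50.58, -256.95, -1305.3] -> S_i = -1.96*5.08^i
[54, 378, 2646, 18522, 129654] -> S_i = 54*7^i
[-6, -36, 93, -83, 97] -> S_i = Random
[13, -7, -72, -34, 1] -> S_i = Random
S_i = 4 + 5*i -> [4, 9, 14, 19, 24]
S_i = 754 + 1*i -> [754, 755, 756, 757, 758]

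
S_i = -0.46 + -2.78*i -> [-0.46, -3.24, -6.02, -8.8, -11.58]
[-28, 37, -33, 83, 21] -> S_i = Random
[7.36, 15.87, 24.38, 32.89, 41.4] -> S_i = 7.36 + 8.51*i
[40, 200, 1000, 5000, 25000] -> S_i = 40*5^i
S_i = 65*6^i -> [65, 390, 2340, 14040, 84240]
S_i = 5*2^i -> [5, 10, 20, 40, 80]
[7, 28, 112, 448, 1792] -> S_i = 7*4^i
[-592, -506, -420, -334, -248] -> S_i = -592 + 86*i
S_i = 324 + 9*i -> [324, 333, 342, 351, 360]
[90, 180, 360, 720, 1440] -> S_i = 90*2^i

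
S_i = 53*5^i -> [53, 265, 1325, 6625, 33125]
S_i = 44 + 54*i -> [44, 98, 152, 206, 260]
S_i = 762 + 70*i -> [762, 832, 902, 972, 1042]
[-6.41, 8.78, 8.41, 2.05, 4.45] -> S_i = Random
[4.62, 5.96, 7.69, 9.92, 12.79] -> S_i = 4.62*1.29^i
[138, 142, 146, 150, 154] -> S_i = 138 + 4*i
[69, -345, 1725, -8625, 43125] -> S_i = 69*-5^i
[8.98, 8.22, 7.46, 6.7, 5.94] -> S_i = 8.98 + -0.76*i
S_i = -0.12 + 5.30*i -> [-0.12, 5.18, 10.48, 15.78, 21.08]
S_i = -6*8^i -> [-6, -48, -384, -3072, -24576]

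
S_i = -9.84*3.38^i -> [-9.84, -33.26, -112.42, -379.97, -1284.29]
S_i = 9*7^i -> [9, 63, 441, 3087, 21609]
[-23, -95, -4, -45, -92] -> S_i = Random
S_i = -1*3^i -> [-1, -3, -9, -27, -81]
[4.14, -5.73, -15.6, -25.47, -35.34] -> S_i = 4.14 + -9.87*i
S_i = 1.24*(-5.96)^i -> [1.24, -7.39, 44.05, -262.52, 1564.61]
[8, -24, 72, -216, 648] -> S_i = 8*-3^i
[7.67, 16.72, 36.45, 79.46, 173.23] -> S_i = 7.67*2.18^i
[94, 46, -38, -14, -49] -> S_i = Random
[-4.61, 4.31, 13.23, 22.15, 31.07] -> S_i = -4.61 + 8.92*i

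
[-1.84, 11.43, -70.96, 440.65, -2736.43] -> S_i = -1.84*(-6.21)^i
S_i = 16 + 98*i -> [16, 114, 212, 310, 408]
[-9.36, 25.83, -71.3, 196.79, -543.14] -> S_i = -9.36*(-2.76)^i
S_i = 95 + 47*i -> [95, 142, 189, 236, 283]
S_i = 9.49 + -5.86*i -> [9.49, 3.63, -2.23, -8.09, -13.95]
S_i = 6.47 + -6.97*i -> [6.47, -0.5, -7.47, -14.44, -21.41]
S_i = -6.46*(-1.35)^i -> [-6.46, 8.72, -11.77, 15.89, -21.46]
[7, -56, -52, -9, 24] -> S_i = Random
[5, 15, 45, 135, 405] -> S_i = 5*3^i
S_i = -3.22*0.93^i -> [-3.22, -2.99, -2.78, -2.59, -2.41]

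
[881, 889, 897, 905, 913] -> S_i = 881 + 8*i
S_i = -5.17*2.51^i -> [-5.17, -12.98, -32.57, -81.75, -205.2]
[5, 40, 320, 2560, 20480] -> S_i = 5*8^i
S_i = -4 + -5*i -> [-4, -9, -14, -19, -24]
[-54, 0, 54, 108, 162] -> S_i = -54 + 54*i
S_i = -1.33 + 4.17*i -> [-1.33, 2.84, 7.01, 11.18, 15.35]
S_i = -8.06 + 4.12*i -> [-8.06, -3.94, 0.18, 4.3, 8.42]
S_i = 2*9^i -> [2, 18, 162, 1458, 13122]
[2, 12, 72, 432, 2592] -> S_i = 2*6^i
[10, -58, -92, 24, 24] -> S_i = Random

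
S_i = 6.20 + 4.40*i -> [6.2, 10.6, 15.0, 19.4, 23.8]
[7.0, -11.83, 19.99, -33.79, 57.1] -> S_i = 7.00*(-1.69)^i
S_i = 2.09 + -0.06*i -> [2.09, 2.03, 1.97, 1.91, 1.85]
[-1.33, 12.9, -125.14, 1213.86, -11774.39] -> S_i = -1.33*(-9.70)^i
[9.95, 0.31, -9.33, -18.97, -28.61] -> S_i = 9.95 + -9.64*i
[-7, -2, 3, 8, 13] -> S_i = -7 + 5*i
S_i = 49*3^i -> [49, 147, 441, 1323, 3969]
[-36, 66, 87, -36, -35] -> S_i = Random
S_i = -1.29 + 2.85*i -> [-1.29, 1.56, 4.41, 7.26, 10.11]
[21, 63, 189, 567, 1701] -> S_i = 21*3^i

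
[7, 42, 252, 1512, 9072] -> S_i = 7*6^i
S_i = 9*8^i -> [9, 72, 576, 4608, 36864]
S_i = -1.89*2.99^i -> [-1.89, -5.65, -16.9, -50.52, -151.06]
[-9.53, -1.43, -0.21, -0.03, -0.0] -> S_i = -9.53*0.15^i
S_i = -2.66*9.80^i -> [-2.66, -26.07, -255.47, -2503.57, -24534.99]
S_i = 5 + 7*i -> [5, 12, 19, 26, 33]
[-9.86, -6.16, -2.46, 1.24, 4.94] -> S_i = -9.86 + 3.70*i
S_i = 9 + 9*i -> [9, 18, 27, 36, 45]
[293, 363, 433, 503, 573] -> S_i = 293 + 70*i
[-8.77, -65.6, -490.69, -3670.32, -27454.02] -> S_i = -8.77*7.48^i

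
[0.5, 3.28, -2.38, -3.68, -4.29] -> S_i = Random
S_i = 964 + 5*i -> [964, 969, 974, 979, 984]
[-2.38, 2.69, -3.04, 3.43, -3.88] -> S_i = -2.38*(-1.13)^i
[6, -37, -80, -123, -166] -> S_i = 6 + -43*i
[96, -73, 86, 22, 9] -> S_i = Random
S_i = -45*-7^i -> [-45, 315, -2205, 15435, -108045]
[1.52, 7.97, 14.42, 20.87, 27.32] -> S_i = 1.52 + 6.45*i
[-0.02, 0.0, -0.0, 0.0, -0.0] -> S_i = -0.02*(-0.14)^i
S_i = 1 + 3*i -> [1, 4, 7, 10, 13]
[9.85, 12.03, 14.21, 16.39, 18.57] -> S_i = 9.85 + 2.18*i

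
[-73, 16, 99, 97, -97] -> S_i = Random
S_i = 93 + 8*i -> [93, 101, 109, 117, 125]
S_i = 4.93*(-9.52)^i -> [4.93, -46.93, 446.81, -4253.61, 40494.38]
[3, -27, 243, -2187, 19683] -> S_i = 3*-9^i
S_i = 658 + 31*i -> [658, 689, 720, 751, 782]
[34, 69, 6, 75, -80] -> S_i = Random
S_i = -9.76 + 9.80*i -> [-9.76, 0.04, 9.84, 19.64, 29.44]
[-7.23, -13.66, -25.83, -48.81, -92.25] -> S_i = -7.23*1.89^i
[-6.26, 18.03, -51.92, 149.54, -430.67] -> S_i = -6.26*(-2.88)^i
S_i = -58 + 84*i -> [-58, 26, 110, 194, 278]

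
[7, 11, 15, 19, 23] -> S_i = 7 + 4*i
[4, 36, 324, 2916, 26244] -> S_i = 4*9^i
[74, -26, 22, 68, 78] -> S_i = Random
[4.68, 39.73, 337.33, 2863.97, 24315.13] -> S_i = 4.68*8.49^i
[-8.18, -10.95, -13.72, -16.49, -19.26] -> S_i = -8.18 + -2.77*i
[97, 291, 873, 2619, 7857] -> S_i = 97*3^i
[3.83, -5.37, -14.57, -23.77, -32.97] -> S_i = 3.83 + -9.20*i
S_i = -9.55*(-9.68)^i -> [-9.55, 92.44, -894.86, 8662.22, -83850.33]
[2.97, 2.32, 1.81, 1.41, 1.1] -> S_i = 2.97*0.78^i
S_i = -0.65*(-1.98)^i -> [-0.65, 1.29, -2.55, 5.05, -9.99]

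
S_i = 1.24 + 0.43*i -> [1.24, 1.67, 2.1, 2.53, 2.96]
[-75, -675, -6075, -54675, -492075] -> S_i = -75*9^i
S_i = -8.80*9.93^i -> [-8.8, -87.38, -867.72, -8616.49, -85561.75]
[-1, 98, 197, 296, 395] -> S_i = -1 + 99*i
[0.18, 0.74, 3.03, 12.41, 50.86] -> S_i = 0.18*4.10^i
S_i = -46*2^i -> [-46, -92, -184, -368, -736]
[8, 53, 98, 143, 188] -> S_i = 8 + 45*i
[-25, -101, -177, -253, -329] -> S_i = -25 + -76*i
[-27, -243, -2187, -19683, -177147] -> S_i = -27*9^i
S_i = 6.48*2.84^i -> [6.48, 18.4, 52.27, 148.43, 421.55]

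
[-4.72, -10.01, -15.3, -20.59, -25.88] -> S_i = -4.72 + -5.29*i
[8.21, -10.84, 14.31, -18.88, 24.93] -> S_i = 8.21*(-1.32)^i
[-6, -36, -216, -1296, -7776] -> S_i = -6*6^i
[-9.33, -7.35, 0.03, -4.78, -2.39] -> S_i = Random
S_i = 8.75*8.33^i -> [8.75, 72.89, 607.15, 5057.58, 42129.67]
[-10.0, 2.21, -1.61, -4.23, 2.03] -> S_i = Random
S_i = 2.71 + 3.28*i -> [2.71, 5.99, 9.27, 12.55, 15.83]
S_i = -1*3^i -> [-1, -3, -9, -27, -81]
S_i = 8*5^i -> [8, 40, 200, 1000, 5000]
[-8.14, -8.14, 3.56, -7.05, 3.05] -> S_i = Random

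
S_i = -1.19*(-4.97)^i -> [-1.19, 5.91, -29.39, 146.09, -726.06]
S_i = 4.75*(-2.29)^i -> [4.75, -10.88, 24.91, -57.04, 130.63]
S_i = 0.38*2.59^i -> [0.38, 0.98, 2.55, 6.6, 17.1]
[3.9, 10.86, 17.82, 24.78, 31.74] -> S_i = 3.90 + 6.96*i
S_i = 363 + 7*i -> [363, 370, 377, 384, 391]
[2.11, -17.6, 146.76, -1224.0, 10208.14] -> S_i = 2.11*(-8.34)^i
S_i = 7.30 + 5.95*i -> [7.3, 13.25, 19.2, 25.15, 31.1]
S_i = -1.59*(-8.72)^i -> [-1.59, 13.86, -120.9, 1054.26, -9193.12]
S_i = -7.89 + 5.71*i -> [-7.89, -2.18, 3.53, 9.24, 14.95]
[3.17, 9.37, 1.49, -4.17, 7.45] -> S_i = Random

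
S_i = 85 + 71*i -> [85, 156, 227, 298, 369]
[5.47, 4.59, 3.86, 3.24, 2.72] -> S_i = 5.47*0.84^i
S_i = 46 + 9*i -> [46, 55, 64, 73, 82]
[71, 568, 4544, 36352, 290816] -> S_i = 71*8^i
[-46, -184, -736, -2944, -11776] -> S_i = -46*4^i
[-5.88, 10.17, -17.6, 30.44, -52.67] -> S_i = -5.88*(-1.73)^i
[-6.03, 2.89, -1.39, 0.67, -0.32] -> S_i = -6.03*(-0.48)^i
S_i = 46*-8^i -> [46, -368, 2944, -23552, 188416]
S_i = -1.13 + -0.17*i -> [-1.13, -1.3, -1.47, -1.64, -1.81]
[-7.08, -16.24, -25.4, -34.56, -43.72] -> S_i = -7.08 + -9.16*i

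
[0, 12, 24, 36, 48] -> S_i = 0 + 12*i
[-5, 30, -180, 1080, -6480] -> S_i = -5*-6^i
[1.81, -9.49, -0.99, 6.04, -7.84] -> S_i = Random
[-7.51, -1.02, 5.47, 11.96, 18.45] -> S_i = -7.51 + 6.49*i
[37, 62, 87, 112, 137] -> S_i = 37 + 25*i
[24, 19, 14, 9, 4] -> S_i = 24 + -5*i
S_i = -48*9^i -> [-48, -432, -3888, -34992, -314928]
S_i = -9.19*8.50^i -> [-9.19, -78.11, -663.98, -5643.81, -47972.37]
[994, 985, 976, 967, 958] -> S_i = 994 + -9*i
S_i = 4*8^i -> [4, 32, 256, 2048, 16384]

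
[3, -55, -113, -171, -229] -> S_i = 3 + -58*i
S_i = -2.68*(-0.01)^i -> [-2.68, 0.03, -0.0, 0.0, -0.0]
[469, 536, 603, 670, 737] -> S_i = 469 + 67*i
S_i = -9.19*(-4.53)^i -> [-9.19, 41.63, -188.59, 854.3, -3869.98]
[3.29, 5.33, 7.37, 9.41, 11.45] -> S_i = 3.29 + 2.04*i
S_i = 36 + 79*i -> [36, 115, 194, 273, 352]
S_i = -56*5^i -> [-56, -280, -1400, -7000, -35000]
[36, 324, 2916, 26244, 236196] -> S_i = 36*9^i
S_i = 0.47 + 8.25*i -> [0.47, 8.72, 16.97, 25.22, 33.47]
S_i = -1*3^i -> [-1, -3, -9, -27, -81]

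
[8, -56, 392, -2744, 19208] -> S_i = 8*-7^i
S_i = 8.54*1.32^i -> [8.54, 11.27, 14.88, 19.64, 25.93]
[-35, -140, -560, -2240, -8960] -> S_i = -35*4^i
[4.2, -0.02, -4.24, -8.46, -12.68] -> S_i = 4.20 + -4.22*i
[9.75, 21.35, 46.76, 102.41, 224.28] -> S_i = 9.75*2.19^i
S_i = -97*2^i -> [-97, -194, -388, -776, -1552]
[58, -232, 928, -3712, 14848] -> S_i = 58*-4^i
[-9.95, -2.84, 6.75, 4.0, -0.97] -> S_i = Random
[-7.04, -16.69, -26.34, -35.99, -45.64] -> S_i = -7.04 + -9.65*i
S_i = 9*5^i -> [9, 45, 225, 1125, 5625]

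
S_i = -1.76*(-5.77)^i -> [-1.76, 10.16, -58.6, 338.1, -1950.81]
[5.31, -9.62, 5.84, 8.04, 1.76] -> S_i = Random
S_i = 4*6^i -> [4, 24, 144, 864, 5184]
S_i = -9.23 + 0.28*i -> [-9.23, -8.95, -8.67, -8.39, -8.11]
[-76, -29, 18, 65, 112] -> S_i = -76 + 47*i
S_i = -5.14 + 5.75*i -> [-5.14, 0.61, 6.36, 12.11, 17.86]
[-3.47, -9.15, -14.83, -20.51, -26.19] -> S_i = -3.47 + -5.68*i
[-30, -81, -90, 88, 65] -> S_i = Random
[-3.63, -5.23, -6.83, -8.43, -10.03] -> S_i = -3.63 + -1.60*i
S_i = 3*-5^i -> [3, -15, 75, -375, 1875]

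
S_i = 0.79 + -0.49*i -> [0.79, 0.3, -0.19, -0.68, -1.17]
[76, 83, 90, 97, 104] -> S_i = 76 + 7*i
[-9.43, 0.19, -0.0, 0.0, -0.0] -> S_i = -9.43*(-0.02)^i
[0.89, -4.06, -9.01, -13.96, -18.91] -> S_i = 0.89 + -4.95*i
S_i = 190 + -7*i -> [190, 183, 176, 169, 162]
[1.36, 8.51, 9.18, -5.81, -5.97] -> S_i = Random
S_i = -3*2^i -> [-3, -6, -12, -24, -48]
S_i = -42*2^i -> [-42, -84, -168, -336, -672]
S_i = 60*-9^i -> [60, -540, 4860, -43740, 393660]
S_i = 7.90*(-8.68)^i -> [7.9, -68.57, 595.2, -5166.38, 44844.17]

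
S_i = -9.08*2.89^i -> [-9.08, -26.24, -75.84, -219.17, -633.4]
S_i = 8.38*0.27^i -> [8.38, 2.26, 0.61, 0.16, 0.04]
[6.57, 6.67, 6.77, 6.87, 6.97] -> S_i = 6.57 + 0.10*i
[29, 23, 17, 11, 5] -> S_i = 29 + -6*i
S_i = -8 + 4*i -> [-8, -4, 0, 4, 8]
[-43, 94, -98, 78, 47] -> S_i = Random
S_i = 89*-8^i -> [89, -712, 5696, -45568, 364544]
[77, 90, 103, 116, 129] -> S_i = 77 + 13*i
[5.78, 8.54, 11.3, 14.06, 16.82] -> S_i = 5.78 + 2.76*i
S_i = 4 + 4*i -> [4, 8, 12, 16, 20]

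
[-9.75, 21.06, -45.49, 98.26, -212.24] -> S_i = -9.75*(-2.16)^i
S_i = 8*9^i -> [8, 72, 648, 5832, 52488]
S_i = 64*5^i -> [64, 320, 1600, 8000, 40000]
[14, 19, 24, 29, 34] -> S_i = 14 + 5*i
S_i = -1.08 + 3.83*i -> [-1.08, 2.75, 6.58, 10.41, 14.24]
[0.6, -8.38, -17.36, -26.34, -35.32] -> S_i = 0.60 + -8.98*i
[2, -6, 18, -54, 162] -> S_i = 2*-3^i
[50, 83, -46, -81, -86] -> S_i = Random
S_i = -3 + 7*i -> [-3, 4, 11, 18, 25]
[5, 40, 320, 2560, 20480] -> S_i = 5*8^i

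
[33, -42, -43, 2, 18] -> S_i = Random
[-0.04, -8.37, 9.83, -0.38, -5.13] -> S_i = Random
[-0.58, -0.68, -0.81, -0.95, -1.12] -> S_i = -0.58*1.18^i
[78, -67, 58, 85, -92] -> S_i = Random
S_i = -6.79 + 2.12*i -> [-6.79, -4.67, -2.55, -0.43, 1.69]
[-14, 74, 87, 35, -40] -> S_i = Random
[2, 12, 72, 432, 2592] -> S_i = 2*6^i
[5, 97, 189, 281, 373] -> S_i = 5 + 92*i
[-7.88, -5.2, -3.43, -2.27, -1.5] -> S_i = -7.88*0.66^i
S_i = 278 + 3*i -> [278, 281, 284, 287, 290]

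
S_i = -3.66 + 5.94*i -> [-3.66, 2.28, 8.22, 14.16, 20.1]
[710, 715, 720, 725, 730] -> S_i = 710 + 5*i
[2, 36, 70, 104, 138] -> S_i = 2 + 34*i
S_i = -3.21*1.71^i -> [-3.21, -5.49, -9.39, -16.05, -27.45]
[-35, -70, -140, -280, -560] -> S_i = -35*2^i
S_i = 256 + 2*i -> [256, 258, 260, 262, 264]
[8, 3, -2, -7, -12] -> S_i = 8 + -5*i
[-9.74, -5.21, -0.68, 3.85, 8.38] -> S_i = -9.74 + 4.53*i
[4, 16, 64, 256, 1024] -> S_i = 4*4^i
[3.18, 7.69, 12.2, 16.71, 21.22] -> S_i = 3.18 + 4.51*i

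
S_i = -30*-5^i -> [-30, 150, -750, 3750, -18750]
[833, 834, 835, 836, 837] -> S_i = 833 + 1*i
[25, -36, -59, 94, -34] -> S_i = Random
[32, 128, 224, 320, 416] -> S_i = 32 + 96*i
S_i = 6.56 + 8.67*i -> [6.56, 15.23, 23.9, 32.57, 41.24]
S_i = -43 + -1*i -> [-43, -44, -45, -46, -47]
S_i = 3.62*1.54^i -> [3.62, 5.57, 8.59, 13.22, 20.36]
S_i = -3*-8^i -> [-3, 24, -192, 1536, -12288]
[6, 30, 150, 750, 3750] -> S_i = 6*5^i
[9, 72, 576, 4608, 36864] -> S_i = 9*8^i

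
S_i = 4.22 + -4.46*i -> [4.22, -0.24, -4.7, -9.16, -13.62]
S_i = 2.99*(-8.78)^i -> [2.99, -26.25, 230.49, -2023.74, 17768.44]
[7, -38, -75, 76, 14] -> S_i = Random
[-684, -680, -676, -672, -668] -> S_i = -684 + 4*i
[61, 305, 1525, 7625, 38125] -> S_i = 61*5^i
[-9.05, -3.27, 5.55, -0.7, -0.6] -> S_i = Random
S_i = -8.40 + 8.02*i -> [-8.4, -0.38, 7.64, 15.66, 23.68]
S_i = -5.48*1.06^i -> [-5.48, -5.81, -6.16, -6.53, -6.92]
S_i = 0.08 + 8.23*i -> [0.08, 8.31, 16.54, 24.77, 33.0]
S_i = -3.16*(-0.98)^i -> [-3.16, 3.1, -3.03, 2.97, -2.91]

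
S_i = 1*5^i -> [1, 5, 25, 125, 625]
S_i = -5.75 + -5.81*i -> [-5.75, -11.56, -17.37, -23.18, -28.99]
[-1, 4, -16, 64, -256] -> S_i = -1*-4^i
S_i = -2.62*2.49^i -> [-2.62, -6.52, -16.24, -40.45, -100.72]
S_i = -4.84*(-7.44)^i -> [-4.84, 36.01, -267.91, 1993.26, -14829.86]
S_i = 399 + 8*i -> [399, 407, 415, 423, 431]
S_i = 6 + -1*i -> [6, 5, 4, 3, 2]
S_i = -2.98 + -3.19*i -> [-2.98, -6.17, -9.36, -12.55, -15.74]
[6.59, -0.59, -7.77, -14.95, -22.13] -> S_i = 6.59 + -7.18*i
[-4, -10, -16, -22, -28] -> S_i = -4 + -6*i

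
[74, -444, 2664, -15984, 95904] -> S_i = 74*-6^i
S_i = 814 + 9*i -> [814, 823, 832, 841, 850]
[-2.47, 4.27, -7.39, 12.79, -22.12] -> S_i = -2.47*(-1.73)^i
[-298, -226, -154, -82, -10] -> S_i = -298 + 72*i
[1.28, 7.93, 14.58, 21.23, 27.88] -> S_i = 1.28 + 6.65*i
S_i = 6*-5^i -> [6, -30, 150, -750, 3750]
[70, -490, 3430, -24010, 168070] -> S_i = 70*-7^i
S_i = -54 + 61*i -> [-54, 7, 68, 129, 190]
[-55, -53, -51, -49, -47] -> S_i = -55 + 2*i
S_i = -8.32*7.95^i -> [-8.32, -66.14, -525.84, -4180.47, -33234.71]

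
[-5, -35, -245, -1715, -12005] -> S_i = -5*7^i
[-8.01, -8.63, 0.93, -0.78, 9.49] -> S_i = Random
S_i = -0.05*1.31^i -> [-0.05, -0.07, -0.09, -0.11, -0.15]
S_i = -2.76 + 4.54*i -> [-2.76, 1.78, 6.32, 10.86, 15.4]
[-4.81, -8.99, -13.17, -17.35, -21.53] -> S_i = -4.81 + -4.18*i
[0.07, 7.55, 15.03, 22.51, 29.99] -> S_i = 0.07 + 7.48*i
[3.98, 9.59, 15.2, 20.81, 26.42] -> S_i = 3.98 + 5.61*i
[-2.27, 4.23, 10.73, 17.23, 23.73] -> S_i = -2.27 + 6.50*i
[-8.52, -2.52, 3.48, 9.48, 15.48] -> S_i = -8.52 + 6.00*i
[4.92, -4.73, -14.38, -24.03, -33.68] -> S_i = 4.92 + -9.65*i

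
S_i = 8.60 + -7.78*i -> [8.6, 0.82, -6.96, -14.74, -22.52]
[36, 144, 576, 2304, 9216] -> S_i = 36*4^i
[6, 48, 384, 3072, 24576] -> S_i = 6*8^i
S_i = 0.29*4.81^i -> [0.29, 1.39, 6.71, 32.27, 155.23]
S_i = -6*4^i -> [-6, -24, -96, -384, -1536]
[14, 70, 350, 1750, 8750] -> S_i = 14*5^i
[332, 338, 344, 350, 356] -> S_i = 332 + 6*i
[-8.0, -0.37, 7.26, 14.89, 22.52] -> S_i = -8.00 + 7.63*i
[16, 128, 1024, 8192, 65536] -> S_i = 16*8^i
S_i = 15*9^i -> [15, 135, 1215, 10935, 98415]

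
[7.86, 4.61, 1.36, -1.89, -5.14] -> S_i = 7.86 + -3.25*i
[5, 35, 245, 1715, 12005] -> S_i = 5*7^i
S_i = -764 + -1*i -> [-764, -765, -766, -767, -768]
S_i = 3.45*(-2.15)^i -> [3.45, -7.42, 15.95, -34.29, 73.72]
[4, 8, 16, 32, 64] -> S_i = 4*2^i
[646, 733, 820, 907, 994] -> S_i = 646 + 87*i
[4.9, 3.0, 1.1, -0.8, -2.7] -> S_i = 4.90 + -1.90*i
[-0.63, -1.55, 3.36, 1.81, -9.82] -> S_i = Random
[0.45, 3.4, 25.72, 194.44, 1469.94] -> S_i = 0.45*7.56^i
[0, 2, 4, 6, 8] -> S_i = 0 + 2*i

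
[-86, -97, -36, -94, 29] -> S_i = Random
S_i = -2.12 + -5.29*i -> [-2.12, -7.41, -12.7, -17.99, -23.28]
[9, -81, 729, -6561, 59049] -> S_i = 9*-9^i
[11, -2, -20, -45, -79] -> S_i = Random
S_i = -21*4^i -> [-21, -84, -336, -1344, -5376]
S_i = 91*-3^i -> [91, -273, 819, -2457, 7371]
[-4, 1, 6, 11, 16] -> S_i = -4 + 5*i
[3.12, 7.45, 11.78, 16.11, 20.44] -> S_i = 3.12 + 4.33*i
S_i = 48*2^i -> [48, 96, 192, 384, 768]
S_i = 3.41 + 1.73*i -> [3.41, 5.14, 6.87, 8.6, 10.33]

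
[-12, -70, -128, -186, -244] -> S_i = -12 + -58*i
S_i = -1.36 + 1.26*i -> [-1.36, -0.1, 1.16, 2.42, 3.68]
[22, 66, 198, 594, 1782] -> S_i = 22*3^i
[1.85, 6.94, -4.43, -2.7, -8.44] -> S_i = Random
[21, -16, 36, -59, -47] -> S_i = Random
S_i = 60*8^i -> [60, 480, 3840, 30720, 245760]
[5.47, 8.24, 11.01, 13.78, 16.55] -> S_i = 5.47 + 2.77*i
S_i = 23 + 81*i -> [23, 104, 185, 266, 347]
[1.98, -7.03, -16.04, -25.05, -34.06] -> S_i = 1.98 + -9.01*i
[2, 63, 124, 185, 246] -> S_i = 2 + 61*i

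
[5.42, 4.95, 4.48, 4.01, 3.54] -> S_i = 5.42 + -0.47*i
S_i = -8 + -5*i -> [-8, -13, -18, -23, -28]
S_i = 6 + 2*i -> [6, 8, 10, 12, 14]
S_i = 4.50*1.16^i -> [4.5, 5.22, 6.06, 7.02, 8.15]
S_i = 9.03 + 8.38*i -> [9.03, 17.41, 25.79, 34.17, 42.55]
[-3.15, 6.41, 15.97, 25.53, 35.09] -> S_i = -3.15 + 9.56*i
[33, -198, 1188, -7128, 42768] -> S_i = 33*-6^i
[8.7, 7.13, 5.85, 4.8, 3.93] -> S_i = 8.70*0.82^i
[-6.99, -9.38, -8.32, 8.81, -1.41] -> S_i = Random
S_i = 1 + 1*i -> [1, 2, 3, 4, 5]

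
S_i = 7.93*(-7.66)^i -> [7.93, -60.74, 465.3, -3564.18, 27301.61]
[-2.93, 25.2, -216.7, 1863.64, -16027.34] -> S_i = -2.93*(-8.60)^i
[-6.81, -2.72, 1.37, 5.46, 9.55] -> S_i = -6.81 + 4.09*i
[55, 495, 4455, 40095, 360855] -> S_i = 55*9^i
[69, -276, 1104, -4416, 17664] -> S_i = 69*-4^i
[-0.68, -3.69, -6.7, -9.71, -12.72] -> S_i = -0.68 + -3.01*i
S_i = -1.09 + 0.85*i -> [-1.09, -0.24, 0.61, 1.46, 2.31]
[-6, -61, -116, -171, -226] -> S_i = -6 + -55*i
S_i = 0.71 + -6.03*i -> [0.71, -5.32, -11.35, -17.38, -23.41]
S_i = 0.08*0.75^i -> [0.08, 0.06, 0.04, 0.03, 0.03]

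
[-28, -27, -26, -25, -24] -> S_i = -28 + 1*i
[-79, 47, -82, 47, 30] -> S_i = Random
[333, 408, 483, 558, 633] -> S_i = 333 + 75*i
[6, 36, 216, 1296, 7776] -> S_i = 6*6^i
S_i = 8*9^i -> [8, 72, 648, 5832, 52488]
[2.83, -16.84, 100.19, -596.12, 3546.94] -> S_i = 2.83*(-5.95)^i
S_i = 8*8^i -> [8, 64, 512, 4096, 32768]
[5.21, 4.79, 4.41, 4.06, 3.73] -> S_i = 5.21*0.92^i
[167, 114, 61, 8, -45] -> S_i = 167 + -53*i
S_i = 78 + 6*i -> [78, 84, 90, 96, 102]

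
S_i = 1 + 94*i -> [1, 95, 189, 283, 377]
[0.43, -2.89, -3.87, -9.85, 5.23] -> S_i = Random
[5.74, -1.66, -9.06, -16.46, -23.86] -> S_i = 5.74 + -7.40*i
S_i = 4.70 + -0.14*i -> [4.7, 4.56, 4.42, 4.28, 4.14]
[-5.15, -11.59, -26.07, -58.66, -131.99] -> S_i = -5.15*2.25^i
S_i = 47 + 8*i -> [47, 55, 63, 71, 79]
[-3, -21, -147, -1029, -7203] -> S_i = -3*7^i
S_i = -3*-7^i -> [-3, 21, -147, 1029, -7203]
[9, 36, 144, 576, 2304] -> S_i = 9*4^i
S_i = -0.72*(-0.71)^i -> [-0.72, 0.51, -0.36, 0.26, -0.18]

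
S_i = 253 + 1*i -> [253, 254, 255, 256, 257]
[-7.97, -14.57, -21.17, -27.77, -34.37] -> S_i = -7.97 + -6.60*i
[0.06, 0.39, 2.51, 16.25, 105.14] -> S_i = 0.06*6.47^i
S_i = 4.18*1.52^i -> [4.18, 6.35, 9.66, 14.68, 22.31]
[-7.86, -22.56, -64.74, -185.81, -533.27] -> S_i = -7.86*2.87^i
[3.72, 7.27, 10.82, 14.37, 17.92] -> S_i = 3.72 + 3.55*i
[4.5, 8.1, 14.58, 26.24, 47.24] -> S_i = 4.50*1.80^i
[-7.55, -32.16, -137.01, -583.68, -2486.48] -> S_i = -7.55*4.26^i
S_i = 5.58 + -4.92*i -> [5.58, 0.66, -4.26, -9.18, -14.1]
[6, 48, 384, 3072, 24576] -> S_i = 6*8^i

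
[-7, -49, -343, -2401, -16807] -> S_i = -7*7^i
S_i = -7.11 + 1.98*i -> [-7.11, -5.13, -3.15, -1.17, 0.81]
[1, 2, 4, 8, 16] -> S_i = 1*2^i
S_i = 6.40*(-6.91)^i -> [6.4, -44.22, 305.59, -2111.61, 14591.24]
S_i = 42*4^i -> [42, 168, 672, 2688, 10752]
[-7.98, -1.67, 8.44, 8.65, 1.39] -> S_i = Random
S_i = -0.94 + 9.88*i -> [-0.94, 8.94, 18.82, 28.7, 38.58]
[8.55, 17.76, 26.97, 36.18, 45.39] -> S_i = 8.55 + 9.21*i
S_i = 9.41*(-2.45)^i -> [9.41, -23.05, 56.48, -138.38, 339.04]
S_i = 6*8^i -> [6, 48, 384, 3072, 24576]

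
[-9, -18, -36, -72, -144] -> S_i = -9*2^i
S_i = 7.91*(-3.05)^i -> [7.91, -24.13, 73.58, -224.43, 684.5]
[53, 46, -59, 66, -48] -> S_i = Random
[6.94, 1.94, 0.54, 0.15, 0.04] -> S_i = 6.94*0.28^i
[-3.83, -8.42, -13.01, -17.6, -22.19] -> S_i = -3.83 + -4.59*i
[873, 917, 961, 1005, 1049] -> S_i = 873 + 44*i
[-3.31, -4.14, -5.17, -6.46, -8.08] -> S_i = -3.31*1.25^i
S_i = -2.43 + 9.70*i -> [-2.43, 7.27, 16.97, 26.67, 36.37]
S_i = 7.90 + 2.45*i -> [7.9, 10.35, 12.8, 15.25, 17.7]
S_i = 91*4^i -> [91, 364, 1456, 5824, 23296]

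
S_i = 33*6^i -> [33, 198, 1188, 7128, 42768]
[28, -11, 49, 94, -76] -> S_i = Random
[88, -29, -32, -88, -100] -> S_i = Random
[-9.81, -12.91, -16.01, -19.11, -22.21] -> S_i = -9.81 + -3.10*i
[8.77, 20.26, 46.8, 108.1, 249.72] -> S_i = 8.77*2.31^i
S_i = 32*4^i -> [32, 128, 512, 2048, 8192]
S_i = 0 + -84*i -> [0, -84, -168, -252, -336]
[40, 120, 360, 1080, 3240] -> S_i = 40*3^i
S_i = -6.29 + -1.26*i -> [-6.29, -7.55, -8.81, -10.07, -11.33]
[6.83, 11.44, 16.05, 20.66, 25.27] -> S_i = 6.83 + 4.61*i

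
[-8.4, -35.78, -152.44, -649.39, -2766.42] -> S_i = -8.40*4.26^i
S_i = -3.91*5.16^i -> [-3.91, -20.18, -104.11, -537.19, -2771.89]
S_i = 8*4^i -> [8, 32, 128, 512, 2048]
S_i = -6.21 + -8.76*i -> [-6.21, -14.97, -23.73, -32.49, -41.25]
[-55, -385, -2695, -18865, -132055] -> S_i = -55*7^i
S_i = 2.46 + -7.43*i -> [2.46, -4.97, -12.4, -19.83, -27.26]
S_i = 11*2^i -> [11, 22, 44, 88, 176]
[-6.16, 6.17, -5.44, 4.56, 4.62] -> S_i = Random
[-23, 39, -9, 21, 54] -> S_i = Random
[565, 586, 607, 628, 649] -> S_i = 565 + 21*i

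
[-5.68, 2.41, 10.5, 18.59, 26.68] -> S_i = -5.68 + 8.09*i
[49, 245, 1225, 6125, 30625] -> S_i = 49*5^i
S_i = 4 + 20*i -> [4, 24, 44, 64, 84]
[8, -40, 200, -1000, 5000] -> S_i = 8*-5^i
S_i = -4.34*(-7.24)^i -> [-4.34, 31.42, -227.49, 1647.04, -11924.6]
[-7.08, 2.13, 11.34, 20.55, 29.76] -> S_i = -7.08 + 9.21*i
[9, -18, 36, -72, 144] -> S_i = 9*-2^i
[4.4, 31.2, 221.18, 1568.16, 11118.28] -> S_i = 4.40*7.09^i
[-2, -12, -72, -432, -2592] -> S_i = -2*6^i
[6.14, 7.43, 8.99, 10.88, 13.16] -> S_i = 6.14*1.21^i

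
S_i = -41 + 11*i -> [-41, -30, -19, -8, 3]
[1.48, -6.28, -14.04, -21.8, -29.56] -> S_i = 1.48 + -7.76*i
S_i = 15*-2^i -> [15, -30, 60, -120, 240]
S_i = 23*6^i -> [23, 138, 828, 4968, 29808]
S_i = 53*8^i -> [53, 424, 3392, 27136, 217088]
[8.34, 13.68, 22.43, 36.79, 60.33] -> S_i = 8.34*1.64^i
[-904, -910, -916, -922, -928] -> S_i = -904 + -6*i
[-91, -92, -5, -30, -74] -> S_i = Random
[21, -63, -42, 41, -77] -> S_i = Random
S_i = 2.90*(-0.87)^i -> [2.9, -2.52, 2.2, -1.91, 1.66]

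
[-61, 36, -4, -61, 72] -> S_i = Random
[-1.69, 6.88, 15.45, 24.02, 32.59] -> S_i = -1.69 + 8.57*i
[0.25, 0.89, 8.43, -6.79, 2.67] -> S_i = Random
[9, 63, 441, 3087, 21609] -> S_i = 9*7^i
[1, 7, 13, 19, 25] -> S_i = 1 + 6*i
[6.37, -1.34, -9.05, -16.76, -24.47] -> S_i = 6.37 + -7.71*i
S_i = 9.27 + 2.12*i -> [9.27, 11.39, 13.51, 15.63, 17.75]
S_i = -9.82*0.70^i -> [-9.82, -6.87, -4.81, -3.37, -2.36]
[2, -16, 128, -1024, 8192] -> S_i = 2*-8^i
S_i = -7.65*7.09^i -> [-7.65, -54.24, -384.55, -2726.47, -19330.65]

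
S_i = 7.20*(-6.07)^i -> [7.2, -43.7, 265.28, -1610.27, 9774.34]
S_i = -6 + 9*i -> [-6, 3, 12, 21, 30]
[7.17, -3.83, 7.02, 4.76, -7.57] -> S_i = Random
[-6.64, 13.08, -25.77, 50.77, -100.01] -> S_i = -6.64*(-1.97)^i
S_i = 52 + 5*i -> [52, 57, 62, 67, 72]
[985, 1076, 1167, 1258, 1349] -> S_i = 985 + 91*i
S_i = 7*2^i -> [7, 14, 28, 56, 112]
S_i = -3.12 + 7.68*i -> [-3.12, 4.56, 12.24, 19.92, 27.6]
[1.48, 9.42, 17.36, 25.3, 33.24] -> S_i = 1.48 + 7.94*i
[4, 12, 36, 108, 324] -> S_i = 4*3^i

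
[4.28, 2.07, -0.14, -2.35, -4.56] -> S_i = 4.28 + -2.21*i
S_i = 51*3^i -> [51, 153, 459, 1377, 4131]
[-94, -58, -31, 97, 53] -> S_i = Random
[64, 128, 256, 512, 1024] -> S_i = 64*2^i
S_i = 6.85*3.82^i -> [6.85, 26.17, 99.96, 381.84, 1458.63]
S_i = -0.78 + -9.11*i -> [-0.78, -9.89, -19.0, -28.11, -37.22]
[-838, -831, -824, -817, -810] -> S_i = -838 + 7*i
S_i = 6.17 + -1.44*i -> [6.17, 4.73, 3.29, 1.85, 0.41]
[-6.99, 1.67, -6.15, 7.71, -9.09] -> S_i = Random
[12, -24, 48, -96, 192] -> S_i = 12*-2^i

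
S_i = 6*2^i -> [6, 12, 24, 48, 96]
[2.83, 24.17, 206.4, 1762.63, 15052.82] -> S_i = 2.83*8.54^i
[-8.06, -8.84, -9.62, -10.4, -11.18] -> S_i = -8.06 + -0.78*i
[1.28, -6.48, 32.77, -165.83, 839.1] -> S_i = 1.28*(-5.06)^i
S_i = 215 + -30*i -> [215, 185, 155, 125, 95]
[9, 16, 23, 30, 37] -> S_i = 9 + 7*i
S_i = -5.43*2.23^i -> [-5.43, -12.11, -27.0, -60.22, -134.28]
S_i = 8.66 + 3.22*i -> [8.66, 11.88, 15.1, 18.32, 21.54]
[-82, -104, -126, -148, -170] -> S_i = -82 + -22*i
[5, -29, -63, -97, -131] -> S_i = 5 + -34*i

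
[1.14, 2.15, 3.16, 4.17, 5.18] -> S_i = 1.14 + 1.01*i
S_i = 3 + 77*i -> [3, 80, 157, 234, 311]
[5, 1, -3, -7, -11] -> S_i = 5 + -4*i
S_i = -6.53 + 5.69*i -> [-6.53, -0.84, 4.85, 10.54, 16.23]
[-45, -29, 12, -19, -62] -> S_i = Random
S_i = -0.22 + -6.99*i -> [-0.22, -7.21, -14.2, -21.19, -28.18]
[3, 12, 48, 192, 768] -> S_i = 3*4^i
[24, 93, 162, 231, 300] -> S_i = 24 + 69*i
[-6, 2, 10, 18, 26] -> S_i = -6 + 8*i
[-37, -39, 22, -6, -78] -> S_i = Random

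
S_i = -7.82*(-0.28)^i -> [-7.82, 2.19, -0.61, 0.17, -0.05]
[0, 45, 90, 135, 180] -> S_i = 0 + 45*i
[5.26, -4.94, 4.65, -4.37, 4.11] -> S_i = 5.26*(-0.94)^i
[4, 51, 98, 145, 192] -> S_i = 4 + 47*i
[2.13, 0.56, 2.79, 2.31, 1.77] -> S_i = Random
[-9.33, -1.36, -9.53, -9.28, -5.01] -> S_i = Random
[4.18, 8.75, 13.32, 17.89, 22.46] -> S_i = 4.18 + 4.57*i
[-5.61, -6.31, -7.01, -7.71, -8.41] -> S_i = -5.61 + -0.70*i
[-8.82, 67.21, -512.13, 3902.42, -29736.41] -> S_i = -8.82*(-7.62)^i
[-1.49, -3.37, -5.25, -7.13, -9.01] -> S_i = -1.49 + -1.88*i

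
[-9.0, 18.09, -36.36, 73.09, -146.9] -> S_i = -9.00*(-2.01)^i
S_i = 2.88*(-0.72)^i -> [2.88, -2.07, 1.49, -1.07, 0.77]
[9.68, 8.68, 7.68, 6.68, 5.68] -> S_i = 9.68 + -1.00*i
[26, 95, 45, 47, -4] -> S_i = Random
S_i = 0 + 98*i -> [0, 98, 196, 294, 392]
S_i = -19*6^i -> [-19, -114, -684, -4104, -24624]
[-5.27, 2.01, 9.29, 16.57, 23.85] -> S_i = -5.27 + 7.28*i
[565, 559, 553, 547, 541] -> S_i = 565 + -6*i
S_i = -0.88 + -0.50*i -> [-0.88, -1.38, -1.88, -2.38, -2.88]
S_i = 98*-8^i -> [98, -784, 6272, -50176, 401408]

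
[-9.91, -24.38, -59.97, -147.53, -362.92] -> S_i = -9.91*2.46^i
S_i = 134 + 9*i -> [134, 143, 152, 161, 170]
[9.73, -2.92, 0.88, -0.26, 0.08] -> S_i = 9.73*(-0.30)^i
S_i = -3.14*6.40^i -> [-3.14, -20.1, -128.61, -823.13, -5268.05]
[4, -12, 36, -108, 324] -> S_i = 4*-3^i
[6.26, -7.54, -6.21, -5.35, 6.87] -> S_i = Random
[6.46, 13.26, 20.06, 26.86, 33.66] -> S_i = 6.46 + 6.80*i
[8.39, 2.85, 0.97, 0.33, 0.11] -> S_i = 8.39*0.34^i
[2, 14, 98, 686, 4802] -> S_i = 2*7^i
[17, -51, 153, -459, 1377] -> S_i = 17*-3^i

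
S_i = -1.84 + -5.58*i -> [-1.84, -7.42, -13.0, -18.58, -24.16]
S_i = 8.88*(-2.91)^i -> [8.88, -25.84, 75.2, -218.82, 636.77]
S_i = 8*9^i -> [8, 72, 648, 5832, 52488]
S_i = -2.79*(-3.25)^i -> [-2.79, 9.07, -29.47, 95.78, -311.27]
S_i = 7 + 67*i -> [7, 74, 141, 208, 275]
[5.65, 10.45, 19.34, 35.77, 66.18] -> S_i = 5.65*1.85^i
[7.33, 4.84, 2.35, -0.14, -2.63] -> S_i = 7.33 + -2.49*i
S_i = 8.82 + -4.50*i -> [8.82, 4.32, -0.18, -4.68, -9.18]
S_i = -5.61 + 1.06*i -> [-5.61, -4.55, -3.49, -2.43, -1.37]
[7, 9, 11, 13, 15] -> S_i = 7 + 2*i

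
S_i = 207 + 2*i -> [207, 209, 211, 213, 215]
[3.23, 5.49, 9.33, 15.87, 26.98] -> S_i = 3.23*1.70^i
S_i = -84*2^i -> [-84, -168, -336, -672, -1344]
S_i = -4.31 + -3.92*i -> [-4.31, -8.23, -12.15, -16.07, -19.99]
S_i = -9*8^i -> [-9, -72, -576, -4608, -36864]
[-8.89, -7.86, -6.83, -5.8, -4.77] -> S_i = -8.89 + 1.03*i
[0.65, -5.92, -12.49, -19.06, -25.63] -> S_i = 0.65 + -6.57*i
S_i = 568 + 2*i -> [568, 570, 572, 574, 576]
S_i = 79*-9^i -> [79, -711, 6399, -57591, 518319]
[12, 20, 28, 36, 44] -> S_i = 12 + 8*i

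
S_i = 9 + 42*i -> [9, 51, 93, 135, 177]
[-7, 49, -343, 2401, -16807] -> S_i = -7*-7^i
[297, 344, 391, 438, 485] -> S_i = 297 + 47*i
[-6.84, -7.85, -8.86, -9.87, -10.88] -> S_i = -6.84 + -1.01*i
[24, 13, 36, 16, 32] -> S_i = Random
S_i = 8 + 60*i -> [8, 68, 128, 188, 248]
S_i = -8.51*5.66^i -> [-8.51, -48.17, -272.62, -1543.05, -8733.64]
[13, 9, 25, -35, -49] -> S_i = Random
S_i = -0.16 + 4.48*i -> [-0.16, 4.32, 8.8, 13.28, 17.76]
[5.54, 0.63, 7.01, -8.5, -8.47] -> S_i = Random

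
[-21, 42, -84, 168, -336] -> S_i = -21*-2^i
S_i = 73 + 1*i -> [73, 74, 75, 76, 77]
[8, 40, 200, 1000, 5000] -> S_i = 8*5^i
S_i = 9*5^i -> [9, 45, 225, 1125, 5625]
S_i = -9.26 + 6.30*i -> [-9.26, -2.96, 3.34, 9.64, 15.94]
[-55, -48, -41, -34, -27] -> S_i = -55 + 7*i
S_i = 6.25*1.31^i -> [6.25, 8.19, 10.73, 14.05, 18.41]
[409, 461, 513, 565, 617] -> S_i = 409 + 52*i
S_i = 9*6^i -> [9, 54, 324, 1944, 11664]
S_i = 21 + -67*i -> [21, -46, -113, -180, -247]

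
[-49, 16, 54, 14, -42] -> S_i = Random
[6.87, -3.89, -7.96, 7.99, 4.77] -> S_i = Random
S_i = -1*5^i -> [-1, -5, -25, -125, -625]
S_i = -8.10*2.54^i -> [-8.1, -20.57, -52.26, -132.74, -337.15]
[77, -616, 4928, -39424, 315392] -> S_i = 77*-8^i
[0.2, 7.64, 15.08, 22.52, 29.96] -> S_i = 0.20 + 7.44*i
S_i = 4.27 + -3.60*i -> [4.27, 0.67, -2.93, -6.53, -10.13]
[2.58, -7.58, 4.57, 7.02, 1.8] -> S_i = Random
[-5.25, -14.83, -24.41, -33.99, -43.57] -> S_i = -5.25 + -9.58*i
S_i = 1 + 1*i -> [1, 2, 3, 4, 5]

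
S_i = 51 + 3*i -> [51, 54, 57, 60, 63]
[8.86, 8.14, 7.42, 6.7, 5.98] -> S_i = 8.86 + -0.72*i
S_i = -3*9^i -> [-3, -27, -243, -2187, -19683]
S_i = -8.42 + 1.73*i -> [-8.42, -6.69, -4.96, -3.23, -1.5]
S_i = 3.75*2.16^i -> [3.75, 8.1, 17.5, 37.79, 81.63]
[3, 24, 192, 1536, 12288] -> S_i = 3*8^i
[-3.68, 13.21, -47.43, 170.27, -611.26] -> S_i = -3.68*(-3.59)^i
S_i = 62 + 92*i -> [62, 154, 246, 338, 430]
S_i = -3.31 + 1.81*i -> [-3.31, -1.5, 0.31, 2.12, 3.93]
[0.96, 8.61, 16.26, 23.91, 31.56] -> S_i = 0.96 + 7.65*i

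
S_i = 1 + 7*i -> [1, 8, 15, 22, 29]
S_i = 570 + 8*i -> [570, 578, 586, 594, 602]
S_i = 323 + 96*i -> [323, 419, 515, 611, 707]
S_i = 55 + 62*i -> [55, 117, 179, 241, 303]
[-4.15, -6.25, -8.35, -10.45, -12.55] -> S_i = -4.15 + -2.10*i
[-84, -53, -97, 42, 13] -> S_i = Random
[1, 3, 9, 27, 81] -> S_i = 1*3^i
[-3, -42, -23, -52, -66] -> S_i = Random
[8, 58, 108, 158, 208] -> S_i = 8 + 50*i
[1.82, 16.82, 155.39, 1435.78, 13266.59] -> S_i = 1.82*9.24^i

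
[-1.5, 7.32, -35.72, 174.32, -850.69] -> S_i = -1.50*(-4.88)^i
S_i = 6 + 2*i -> [6, 8, 10, 12, 14]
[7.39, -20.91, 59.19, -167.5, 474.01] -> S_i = 7.39*(-2.83)^i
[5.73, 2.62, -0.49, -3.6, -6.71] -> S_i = 5.73 + -3.11*i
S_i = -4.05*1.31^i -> [-4.05, -5.31, -6.95, -9.1, -11.93]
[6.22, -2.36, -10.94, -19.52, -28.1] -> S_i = 6.22 + -8.58*i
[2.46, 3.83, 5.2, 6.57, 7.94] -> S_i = 2.46 + 1.37*i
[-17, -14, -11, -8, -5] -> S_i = -17 + 3*i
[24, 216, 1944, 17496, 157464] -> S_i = 24*9^i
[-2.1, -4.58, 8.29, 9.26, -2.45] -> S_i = Random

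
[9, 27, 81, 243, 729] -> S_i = 9*3^i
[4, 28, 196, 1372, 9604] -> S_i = 4*7^i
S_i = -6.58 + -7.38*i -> [-6.58, -13.96, -21.34, -28.72, -36.1]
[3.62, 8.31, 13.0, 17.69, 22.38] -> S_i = 3.62 + 4.69*i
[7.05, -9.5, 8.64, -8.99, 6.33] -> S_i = Random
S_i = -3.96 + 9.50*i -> [-3.96, 5.54, 15.04, 24.54, 34.04]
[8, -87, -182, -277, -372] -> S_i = 8 + -95*i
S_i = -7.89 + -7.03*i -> [-7.89, -14.92, -21.95, -28.98, -36.01]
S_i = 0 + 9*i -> [0, 9, 18, 27, 36]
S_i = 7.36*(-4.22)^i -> [7.36, -31.06, 131.07, -553.11, 2334.14]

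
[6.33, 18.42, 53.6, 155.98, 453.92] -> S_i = 6.33*2.91^i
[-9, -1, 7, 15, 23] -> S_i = -9 + 8*i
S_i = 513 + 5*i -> [513, 518, 523, 528, 533]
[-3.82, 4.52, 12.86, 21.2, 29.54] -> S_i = -3.82 + 8.34*i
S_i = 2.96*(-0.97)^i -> [2.96, -2.87, 2.79, -2.7, 2.62]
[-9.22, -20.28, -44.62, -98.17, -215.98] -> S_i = -9.22*2.20^i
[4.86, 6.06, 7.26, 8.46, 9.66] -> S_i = 4.86 + 1.20*i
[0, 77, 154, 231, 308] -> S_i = 0 + 77*i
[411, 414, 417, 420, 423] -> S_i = 411 + 3*i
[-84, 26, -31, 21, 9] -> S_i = Random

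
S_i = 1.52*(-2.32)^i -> [1.52, -3.53, 8.18, -18.98, 44.03]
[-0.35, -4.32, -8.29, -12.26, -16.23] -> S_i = -0.35 + -3.97*i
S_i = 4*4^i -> [4, 16, 64, 256, 1024]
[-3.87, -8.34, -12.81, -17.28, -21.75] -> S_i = -3.87 + -4.47*i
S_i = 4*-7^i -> [4, -28, 196, -1372, 9604]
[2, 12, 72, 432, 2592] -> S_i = 2*6^i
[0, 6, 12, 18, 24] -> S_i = 0 + 6*i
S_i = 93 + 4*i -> [93, 97, 101, 105, 109]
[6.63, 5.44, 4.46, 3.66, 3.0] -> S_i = 6.63*0.82^i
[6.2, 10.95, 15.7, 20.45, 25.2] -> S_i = 6.20 + 4.75*i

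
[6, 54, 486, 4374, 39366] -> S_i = 6*9^i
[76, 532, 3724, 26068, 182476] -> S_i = 76*7^i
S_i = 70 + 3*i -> [70, 73, 76, 79, 82]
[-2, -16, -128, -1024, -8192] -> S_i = -2*8^i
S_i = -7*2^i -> [-7, -14, -28, -56, -112]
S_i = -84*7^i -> [-84, -588, -4116, -28812, -201684]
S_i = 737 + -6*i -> [737, 731, 725, 719, 713]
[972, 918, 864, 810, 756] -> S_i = 972 + -54*i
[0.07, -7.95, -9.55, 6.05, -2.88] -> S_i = Random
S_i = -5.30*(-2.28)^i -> [-5.3, 12.08, -27.55, 62.82, -143.22]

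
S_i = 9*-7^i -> [9, -63, 441, -3087, 21609]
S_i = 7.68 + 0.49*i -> [7.68, 8.17, 8.66, 9.15, 9.64]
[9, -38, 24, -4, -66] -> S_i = Random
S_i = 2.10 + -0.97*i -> [2.1, 1.13, 0.16, -0.81, -1.78]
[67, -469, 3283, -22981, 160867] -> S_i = 67*-7^i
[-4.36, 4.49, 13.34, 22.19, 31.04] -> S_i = -4.36 + 8.85*i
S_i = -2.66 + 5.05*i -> [-2.66, 2.39, 7.44, 12.49, 17.54]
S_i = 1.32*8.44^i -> [1.32, 11.14, 94.03, 793.6, 6697.98]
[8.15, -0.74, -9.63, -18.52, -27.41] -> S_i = 8.15 + -8.89*i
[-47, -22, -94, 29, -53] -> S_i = Random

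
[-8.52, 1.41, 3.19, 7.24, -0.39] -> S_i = Random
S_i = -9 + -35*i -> [-9, -44, -79, -114, -149]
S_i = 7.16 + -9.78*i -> [7.16, -2.62, -12.4, -22.18, -31.96]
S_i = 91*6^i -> [91, 546, 3276, 19656, 117936]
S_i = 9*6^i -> [9, 54, 324, 1944, 11664]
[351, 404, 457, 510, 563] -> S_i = 351 + 53*i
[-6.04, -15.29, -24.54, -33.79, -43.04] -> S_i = -6.04 + -9.25*i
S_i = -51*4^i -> [-51, -204, -816, -3264, -13056]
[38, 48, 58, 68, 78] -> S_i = 38 + 10*i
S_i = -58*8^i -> [-58, -464, -3712, -29696, -237568]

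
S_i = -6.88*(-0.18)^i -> [-6.88, 1.24, -0.22, 0.04, -0.01]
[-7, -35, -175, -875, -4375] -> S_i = -7*5^i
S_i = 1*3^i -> [1, 3, 9, 27, 81]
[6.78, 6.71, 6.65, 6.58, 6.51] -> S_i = 6.78*0.99^i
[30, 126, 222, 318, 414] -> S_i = 30 + 96*i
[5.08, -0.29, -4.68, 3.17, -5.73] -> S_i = Random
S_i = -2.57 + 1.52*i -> [-2.57, -1.05, 0.47, 1.99, 3.51]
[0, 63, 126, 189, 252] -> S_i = 0 + 63*i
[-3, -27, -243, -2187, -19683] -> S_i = -3*9^i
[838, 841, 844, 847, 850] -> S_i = 838 + 3*i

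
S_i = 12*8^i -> [12, 96, 768, 6144, 49152]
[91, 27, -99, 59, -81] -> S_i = Random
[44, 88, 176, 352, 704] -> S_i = 44*2^i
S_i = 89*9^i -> [89, 801, 7209, 64881, 583929]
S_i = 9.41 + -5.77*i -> [9.41, 3.64, -2.13, -7.9, -13.67]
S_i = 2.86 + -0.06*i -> [2.86, 2.8, 2.74, 2.68, 2.62]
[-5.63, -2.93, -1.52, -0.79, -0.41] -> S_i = -5.63*0.52^i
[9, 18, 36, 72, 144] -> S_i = 9*2^i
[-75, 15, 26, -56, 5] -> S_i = Random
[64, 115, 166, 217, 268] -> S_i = 64 + 51*i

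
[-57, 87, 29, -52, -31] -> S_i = Random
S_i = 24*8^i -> [24, 192, 1536, 12288, 98304]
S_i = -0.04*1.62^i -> [-0.04, -0.06, -0.1, -0.17, -0.28]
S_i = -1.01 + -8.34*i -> [-1.01, -9.35, -17.69, -26.03, -34.37]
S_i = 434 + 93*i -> [434, 527, 620, 713, 806]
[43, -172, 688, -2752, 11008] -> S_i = 43*-4^i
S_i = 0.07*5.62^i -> [0.07, 0.39, 2.21, 12.43, 69.83]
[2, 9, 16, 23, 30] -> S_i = 2 + 7*i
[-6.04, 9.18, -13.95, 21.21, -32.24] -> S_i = -6.04*(-1.52)^i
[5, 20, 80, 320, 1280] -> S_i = 5*4^i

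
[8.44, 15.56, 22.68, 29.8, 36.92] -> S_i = 8.44 + 7.12*i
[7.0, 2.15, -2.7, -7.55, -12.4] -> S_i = 7.00 + -4.85*i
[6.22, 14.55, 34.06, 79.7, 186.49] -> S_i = 6.22*2.34^i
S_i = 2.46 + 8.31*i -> [2.46, 10.77, 19.08, 27.39, 35.7]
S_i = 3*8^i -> [3, 24, 192, 1536, 12288]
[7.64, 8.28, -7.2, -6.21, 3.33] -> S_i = Random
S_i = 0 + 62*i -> [0, 62, 124, 186, 248]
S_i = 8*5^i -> [8, 40, 200, 1000, 5000]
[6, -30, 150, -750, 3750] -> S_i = 6*-5^i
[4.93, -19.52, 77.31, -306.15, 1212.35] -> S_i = 4.93*(-3.96)^i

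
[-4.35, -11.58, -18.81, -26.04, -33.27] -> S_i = -4.35 + -7.23*i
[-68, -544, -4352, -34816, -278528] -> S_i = -68*8^i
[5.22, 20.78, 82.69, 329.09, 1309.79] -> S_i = 5.22*3.98^i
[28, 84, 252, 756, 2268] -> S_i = 28*3^i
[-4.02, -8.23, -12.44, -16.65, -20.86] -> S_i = -4.02 + -4.21*i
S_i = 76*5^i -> [76, 380, 1900, 9500, 47500]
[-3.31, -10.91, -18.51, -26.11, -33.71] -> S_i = -3.31 + -7.60*i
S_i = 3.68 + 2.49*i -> [3.68, 6.17, 8.66, 11.15, 13.64]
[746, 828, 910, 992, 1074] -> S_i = 746 + 82*i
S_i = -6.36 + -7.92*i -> [-6.36, -14.28, -22.2, -30.12, -38.04]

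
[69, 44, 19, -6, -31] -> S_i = 69 + -25*i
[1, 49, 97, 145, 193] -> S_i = 1 + 48*i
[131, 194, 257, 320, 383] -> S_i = 131 + 63*i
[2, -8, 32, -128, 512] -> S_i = 2*-4^i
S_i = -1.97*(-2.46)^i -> [-1.97, 4.85, -11.92, 29.33, -72.15]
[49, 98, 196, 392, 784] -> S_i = 49*2^i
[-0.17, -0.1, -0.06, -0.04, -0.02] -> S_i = -0.17*0.61^i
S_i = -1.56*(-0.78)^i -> [-1.56, 1.22, -0.95, 0.74, -0.58]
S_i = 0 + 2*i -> [0, 2, 4, 6, 8]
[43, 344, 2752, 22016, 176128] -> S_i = 43*8^i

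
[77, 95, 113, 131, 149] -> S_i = 77 + 18*i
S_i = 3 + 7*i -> [3, 10, 17, 24, 31]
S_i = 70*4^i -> [70, 280, 1120, 4480, 17920]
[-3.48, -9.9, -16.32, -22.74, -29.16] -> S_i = -3.48 + -6.42*i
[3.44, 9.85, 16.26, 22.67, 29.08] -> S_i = 3.44 + 6.41*i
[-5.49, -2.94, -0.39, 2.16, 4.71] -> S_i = -5.49 + 2.55*i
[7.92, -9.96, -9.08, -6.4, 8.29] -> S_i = Random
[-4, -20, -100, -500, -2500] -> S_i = -4*5^i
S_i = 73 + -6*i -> [73, 67, 61, 55, 49]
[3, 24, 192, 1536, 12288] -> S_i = 3*8^i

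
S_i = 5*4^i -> [5, 20, 80, 320, 1280]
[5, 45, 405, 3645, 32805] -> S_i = 5*9^i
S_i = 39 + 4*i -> [39, 43, 47, 51, 55]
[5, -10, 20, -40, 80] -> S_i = 5*-2^i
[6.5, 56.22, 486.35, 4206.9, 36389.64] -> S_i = 6.50*8.65^i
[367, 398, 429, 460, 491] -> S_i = 367 + 31*i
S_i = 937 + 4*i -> [937, 941, 945, 949, 953]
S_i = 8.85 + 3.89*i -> [8.85, 12.74, 16.63, 20.52, 24.41]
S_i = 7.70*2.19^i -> [7.7, 16.86, 36.93, 80.88, 177.12]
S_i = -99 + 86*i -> [-99, -13, 73, 159, 245]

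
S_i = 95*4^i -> [95, 380, 1520, 6080, 24320]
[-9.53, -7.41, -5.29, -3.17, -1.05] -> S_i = -9.53 + 2.12*i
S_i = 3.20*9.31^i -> [3.2, 29.79, 277.36, 2582.25, 24040.79]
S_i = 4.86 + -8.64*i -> [4.86, -3.78, -12.42, -21.06, -29.7]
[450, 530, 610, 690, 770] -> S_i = 450 + 80*i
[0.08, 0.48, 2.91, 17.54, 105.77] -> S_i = 0.08*6.03^i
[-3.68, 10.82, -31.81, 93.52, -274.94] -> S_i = -3.68*(-2.94)^i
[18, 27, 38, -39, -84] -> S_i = Random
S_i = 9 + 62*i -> [9, 71, 133, 195, 257]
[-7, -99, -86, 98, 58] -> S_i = Random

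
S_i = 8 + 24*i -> [8, 32, 56, 80, 104]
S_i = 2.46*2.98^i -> [2.46, 7.33, 21.85, 65.1, 194.0]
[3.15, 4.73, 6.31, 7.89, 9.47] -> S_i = 3.15 + 1.58*i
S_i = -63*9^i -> [-63, -567, -5103, -45927, -413343]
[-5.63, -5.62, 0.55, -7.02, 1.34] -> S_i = Random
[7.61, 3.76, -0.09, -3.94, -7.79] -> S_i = 7.61 + -3.85*i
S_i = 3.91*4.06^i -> [3.91, 15.87, 64.45, 261.67, 1062.38]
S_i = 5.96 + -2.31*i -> [5.96, 3.65, 1.34, -0.97, -3.28]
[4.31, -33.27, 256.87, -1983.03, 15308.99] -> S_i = 4.31*(-7.72)^i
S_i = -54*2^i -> [-54, -108, -216, -432, -864]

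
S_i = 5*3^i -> [5, 15, 45, 135, 405]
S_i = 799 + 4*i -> [799, 803, 807, 811, 815]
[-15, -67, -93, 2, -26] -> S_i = Random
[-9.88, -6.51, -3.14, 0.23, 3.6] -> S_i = -9.88 + 3.37*i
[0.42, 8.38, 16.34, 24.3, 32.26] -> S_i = 0.42 + 7.96*i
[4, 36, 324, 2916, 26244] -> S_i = 4*9^i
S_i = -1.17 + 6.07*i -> [-1.17, 4.9, 10.97, 17.04, 23.11]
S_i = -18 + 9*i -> [-18, -9, 0, 9, 18]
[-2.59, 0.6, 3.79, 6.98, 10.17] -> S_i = -2.59 + 3.19*i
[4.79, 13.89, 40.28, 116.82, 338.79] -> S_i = 4.79*2.90^i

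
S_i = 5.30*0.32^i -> [5.3, 1.7, 0.54, 0.17, 0.06]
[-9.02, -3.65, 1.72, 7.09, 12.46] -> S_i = -9.02 + 5.37*i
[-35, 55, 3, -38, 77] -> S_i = Random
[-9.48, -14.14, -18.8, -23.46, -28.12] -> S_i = -9.48 + -4.66*i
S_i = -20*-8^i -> [-20, 160, -1280, 10240, -81920]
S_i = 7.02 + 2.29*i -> [7.02, 9.31, 11.6, 13.89, 16.18]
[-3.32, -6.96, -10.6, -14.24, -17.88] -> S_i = -3.32 + -3.64*i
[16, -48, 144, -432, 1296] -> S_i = 16*-3^i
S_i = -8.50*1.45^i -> [-8.5, -12.32, -17.87, -25.91, -37.57]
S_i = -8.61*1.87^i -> [-8.61, -16.1, -30.11, -56.3, -105.29]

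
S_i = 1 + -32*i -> [1, -31, -63, -95, -127]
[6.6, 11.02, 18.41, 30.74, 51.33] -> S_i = 6.60*1.67^i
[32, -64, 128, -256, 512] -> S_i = 32*-2^i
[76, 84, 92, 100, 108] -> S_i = 76 + 8*i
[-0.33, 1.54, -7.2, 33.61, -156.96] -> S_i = -0.33*(-4.67)^i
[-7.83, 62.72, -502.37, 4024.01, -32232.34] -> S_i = -7.83*(-8.01)^i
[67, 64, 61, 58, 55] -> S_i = 67 + -3*i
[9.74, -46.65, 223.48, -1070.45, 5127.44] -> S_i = 9.74*(-4.79)^i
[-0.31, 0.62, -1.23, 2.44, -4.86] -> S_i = -0.31*(-1.99)^i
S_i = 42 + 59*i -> [42, 101, 160, 219, 278]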